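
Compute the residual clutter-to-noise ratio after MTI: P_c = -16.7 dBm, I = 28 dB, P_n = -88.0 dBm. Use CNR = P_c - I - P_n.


CNR = -16.7 - 28 - (-88.0) = 43.3 dB

43.3 dB


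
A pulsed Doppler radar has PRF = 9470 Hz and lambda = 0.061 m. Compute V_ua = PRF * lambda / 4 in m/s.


V_ua = 9470 * 0.061 / 4 = 144.4 m/s

144.4 m/s


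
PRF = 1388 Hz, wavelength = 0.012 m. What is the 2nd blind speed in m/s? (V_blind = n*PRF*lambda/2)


V_blind = 2 * 1388 * 0.012 / 2 = 16.7 m/s

16.7 m/s


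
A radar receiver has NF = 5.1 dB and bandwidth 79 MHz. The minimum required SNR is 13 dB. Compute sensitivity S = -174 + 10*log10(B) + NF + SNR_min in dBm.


10*log10(79000000.0) = 78.98
S = -174 + 78.98 + 5.1 + 13 = -76.9 dBm

-76.9 dBm


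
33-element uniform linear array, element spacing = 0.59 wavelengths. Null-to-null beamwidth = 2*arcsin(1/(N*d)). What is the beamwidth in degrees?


1/(N*d) = 1/(33*0.59) = 0.051361
BW = 2*arcsin(0.051361) = 5.9 degrees

5.9 degrees


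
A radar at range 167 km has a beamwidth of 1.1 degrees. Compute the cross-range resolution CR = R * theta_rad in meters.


BW_rad = 0.019198622
CR = 167000 * 0.019198622 = 3206.2 m

3206.2 m


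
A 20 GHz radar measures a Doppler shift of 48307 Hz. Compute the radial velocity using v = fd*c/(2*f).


v = 48307 * 3e8 / (2 * 20000000000.0) = 362.3 m/s

362.3 m/s


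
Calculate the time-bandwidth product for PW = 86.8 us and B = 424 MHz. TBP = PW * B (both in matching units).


TBP = 86.8 * 424 = 36803.2

36803.2


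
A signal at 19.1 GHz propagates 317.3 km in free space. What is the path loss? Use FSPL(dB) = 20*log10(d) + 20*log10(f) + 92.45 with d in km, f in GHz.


20*log10(317.3) = 50.03
20*log10(19.1) = 25.62
FSPL = 168.1 dB

168.1 dB


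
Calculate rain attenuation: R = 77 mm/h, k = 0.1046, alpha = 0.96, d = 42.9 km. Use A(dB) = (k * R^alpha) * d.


gamma = 0.1046 * 77^0.96 = 6.769596 dB/km
A = 6.769596 * 42.9 = 290.42 dB

290.42 dB


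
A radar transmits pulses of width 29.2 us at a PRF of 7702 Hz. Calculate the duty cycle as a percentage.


DC = 29.2e-6 * 7702 * 100 = 22.49%

22.49%


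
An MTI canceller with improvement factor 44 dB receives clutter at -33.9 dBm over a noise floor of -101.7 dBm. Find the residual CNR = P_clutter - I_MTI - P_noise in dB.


CNR = -33.9 - 44 - (-101.7) = 23.8 dB

23.8 dB


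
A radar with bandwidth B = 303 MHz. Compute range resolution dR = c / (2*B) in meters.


dR = 3e8 / (2 * 303000000.0) = 0.5 m

0.5 m


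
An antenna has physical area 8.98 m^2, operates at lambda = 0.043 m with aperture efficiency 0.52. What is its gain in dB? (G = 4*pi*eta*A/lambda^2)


G_linear = 4*pi*0.52*8.98/0.043^2 = 31736.03
G_dB = 10*log10(31736.03) = 45.0 dB

45.0 dB


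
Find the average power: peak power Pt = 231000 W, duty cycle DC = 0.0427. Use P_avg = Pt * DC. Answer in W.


P_avg = 231000 * 0.0427 = 9863.7 W

9863.7 W


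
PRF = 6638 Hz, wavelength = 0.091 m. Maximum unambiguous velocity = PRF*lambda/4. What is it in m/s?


V_ua = 6638 * 0.091 / 4 = 151.0 m/s

151.0 m/s


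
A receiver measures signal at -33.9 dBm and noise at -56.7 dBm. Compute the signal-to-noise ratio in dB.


SNR = -33.9 - (-56.7) = 22.8 dB

22.8 dB


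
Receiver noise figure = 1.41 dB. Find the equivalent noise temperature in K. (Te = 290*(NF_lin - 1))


NF_lin = 10^(1.41/10) = 1.383566
Te = 290 * (1.383566 - 1) = 111.2 K

111.2 K


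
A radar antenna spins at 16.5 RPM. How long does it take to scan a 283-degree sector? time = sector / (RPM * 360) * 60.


t = 283 / (16.5 * 360) * 60 = 2.86 s

2.86 s


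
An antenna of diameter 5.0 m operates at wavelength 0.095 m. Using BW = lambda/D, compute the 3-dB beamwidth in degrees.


BW_rad = 0.095 / 5.0 = 0.019
BW_deg = 1.09 degrees

1.09 degrees


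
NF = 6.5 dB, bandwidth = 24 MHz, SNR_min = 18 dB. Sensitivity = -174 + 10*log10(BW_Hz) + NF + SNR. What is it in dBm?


10*log10(24000000.0) = 73.8
S = -174 + 73.8 + 6.5 + 18 = -75.7 dBm

-75.7 dBm


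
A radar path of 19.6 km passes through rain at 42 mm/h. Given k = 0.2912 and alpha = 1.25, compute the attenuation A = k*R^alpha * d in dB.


gamma = 0.2912 * 42^1.25 = 31.135295 dB/km
A = 31.135295 * 19.6 = 610.25 dB

610.25 dB


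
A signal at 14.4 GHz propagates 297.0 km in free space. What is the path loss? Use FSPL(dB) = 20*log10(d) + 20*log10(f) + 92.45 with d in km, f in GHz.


20*log10(297.0) = 49.46
20*log10(14.4) = 23.17
FSPL = 165.1 dB

165.1 dB


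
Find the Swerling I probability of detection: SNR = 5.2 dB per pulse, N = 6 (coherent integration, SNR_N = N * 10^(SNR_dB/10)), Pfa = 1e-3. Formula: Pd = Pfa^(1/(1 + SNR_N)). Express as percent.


SNR_lin = 10^(5.2/10) = 3.31131
SNR_N = 6 * 3.31131 = 19.86786
1/(1 + SNR_N) = 1/20.86786 = 0.0479206
Pd = (1e-3)^0.0479206 = 0.71819
Pd = 71.8%

71.8%


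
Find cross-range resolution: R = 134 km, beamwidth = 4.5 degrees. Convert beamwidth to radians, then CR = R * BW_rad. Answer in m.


BW_rad = 0.078539816
CR = 134000 * 0.078539816 = 10524.3 m

10524.3 m


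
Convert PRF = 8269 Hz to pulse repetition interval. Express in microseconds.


PRI = 1/8269 = 0.0001209336 s = 120.9 us

120.9 us


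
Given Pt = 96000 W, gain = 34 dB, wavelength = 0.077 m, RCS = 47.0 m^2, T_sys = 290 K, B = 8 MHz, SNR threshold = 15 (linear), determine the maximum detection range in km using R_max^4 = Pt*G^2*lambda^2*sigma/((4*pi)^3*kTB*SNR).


G_lin = 10^(34/10) = 2511.886432
R^4 = 96000 * 2511.886432^2 * 0.077^2 * 47.0 / ((4*pi)^3 * 1.38e-23 * 290 * 8000000.0 * 15)
R^4 = 1.77118e20 m^4
R_max = (1.77118e20)^(1/4) = 115362.8 m = 115.4 km

115.4 km


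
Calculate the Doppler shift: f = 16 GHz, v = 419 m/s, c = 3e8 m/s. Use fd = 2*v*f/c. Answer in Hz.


fd = 2 * 419 * 16000000000.0 / 3e8 = 44693.3 Hz

44693.3 Hz


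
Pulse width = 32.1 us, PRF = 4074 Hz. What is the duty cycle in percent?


DC = 32.1e-6 * 4074 * 100 = 13.08%

13.08%


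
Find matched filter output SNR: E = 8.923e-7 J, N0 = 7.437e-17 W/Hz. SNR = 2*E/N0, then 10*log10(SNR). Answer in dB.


SNR_lin = 2 * 8.923e-7 / 7.437e-17 = 2.4e10
SNR_dB = 10*log10(2.4e10) = 103.8 dB

103.8 dB


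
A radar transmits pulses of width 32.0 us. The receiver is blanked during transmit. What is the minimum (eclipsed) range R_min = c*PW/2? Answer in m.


R_min = 3e8 * 32.0e-6 / 2 = 4800.0 m

4800.0 m


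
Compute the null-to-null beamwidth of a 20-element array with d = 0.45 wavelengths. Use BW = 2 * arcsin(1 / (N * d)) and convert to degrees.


1/(N*d) = 1/(20*0.45) = 0.111111
BW = 2*arcsin(0.111111) = 12.8 degrees

12.8 degrees


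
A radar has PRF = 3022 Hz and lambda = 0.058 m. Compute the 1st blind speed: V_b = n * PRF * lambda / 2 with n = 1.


V_blind = 1 * 3022 * 0.058 / 2 = 87.6 m/s

87.6 m/s


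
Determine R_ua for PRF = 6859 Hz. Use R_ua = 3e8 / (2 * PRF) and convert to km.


R_ua = 3e8 / (2 * 6859) = 21869.1 m = 21.9 km

21.9 km


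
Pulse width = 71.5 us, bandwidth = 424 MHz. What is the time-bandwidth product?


TBP = 71.5 * 424 = 30316.0

30316.0


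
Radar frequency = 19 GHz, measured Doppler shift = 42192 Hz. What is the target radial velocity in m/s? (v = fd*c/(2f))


v = 42192 * 3e8 / (2 * 19000000000.0) = 333.1 m/s

333.1 m/s


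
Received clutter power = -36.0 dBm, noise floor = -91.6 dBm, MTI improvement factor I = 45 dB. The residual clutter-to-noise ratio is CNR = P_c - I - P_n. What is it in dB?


CNR = -36.0 - 45 - (-91.6) = 10.6 dB

10.6 dB


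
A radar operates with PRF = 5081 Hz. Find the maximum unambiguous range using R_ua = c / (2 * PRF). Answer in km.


R_ua = 3e8 / (2 * 5081) = 29521.7 m = 29.5 km

29.5 km


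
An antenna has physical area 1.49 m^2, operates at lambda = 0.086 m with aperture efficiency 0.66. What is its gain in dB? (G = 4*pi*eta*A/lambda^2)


G_linear = 4*pi*0.66*1.49/0.086^2 = 1670.87
G_dB = 10*log10(1670.87) = 32.2 dB

32.2 dB


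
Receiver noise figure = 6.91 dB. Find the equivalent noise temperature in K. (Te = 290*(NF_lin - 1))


NF_lin = 10^(6.91/10) = 4.909079
Te = 290 * (4.909079 - 1) = 1133.6 K

1133.6 K


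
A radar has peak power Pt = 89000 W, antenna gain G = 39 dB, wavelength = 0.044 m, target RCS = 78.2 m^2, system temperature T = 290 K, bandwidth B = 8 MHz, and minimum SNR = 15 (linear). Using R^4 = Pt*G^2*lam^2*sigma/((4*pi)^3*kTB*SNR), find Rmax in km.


G_lin = 10^(39/10) = 7943.282347
R^4 = 89000 * 7943.282347^2 * 0.044^2 * 78.2 / ((4*pi)^3 * 1.38e-23 * 290 * 8000000.0 * 15)
R^4 = 8.92101e20 m^4
R_max = (8.92101e20)^(1/4) = 172823.8 m = 172.8 km

172.8 km


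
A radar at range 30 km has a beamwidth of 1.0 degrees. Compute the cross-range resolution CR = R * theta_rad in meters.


BW_rad = 0.017453293
CR = 30000 * 0.017453293 = 523.6 m

523.6 m


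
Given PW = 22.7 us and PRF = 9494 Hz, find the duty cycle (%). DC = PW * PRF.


DC = 22.7e-6 * 9494 * 100 = 21.55%

21.55%


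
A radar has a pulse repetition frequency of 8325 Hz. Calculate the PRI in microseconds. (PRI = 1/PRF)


PRI = 1/8325 = 0.0001201201 s = 120.1 us

120.1 us


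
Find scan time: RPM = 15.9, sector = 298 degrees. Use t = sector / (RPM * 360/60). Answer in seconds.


t = 298 / (15.9 * 360) * 60 = 3.12 s

3.12 s


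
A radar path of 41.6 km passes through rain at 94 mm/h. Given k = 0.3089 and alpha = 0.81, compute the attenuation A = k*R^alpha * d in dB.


gamma = 0.3089 * 94^0.81 = 12.247613 dB/km
A = 12.247613 * 41.6 = 509.5 dB

509.5 dB


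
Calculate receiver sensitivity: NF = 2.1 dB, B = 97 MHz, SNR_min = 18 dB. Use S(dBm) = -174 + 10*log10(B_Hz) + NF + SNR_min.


10*log10(97000000.0) = 79.87
S = -174 + 79.87 + 2.1 + 18 = -74.0 dBm

-74.0 dBm


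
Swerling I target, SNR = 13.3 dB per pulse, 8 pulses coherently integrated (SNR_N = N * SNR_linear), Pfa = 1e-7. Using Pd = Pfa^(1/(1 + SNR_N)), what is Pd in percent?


SNR_lin = 10^(13.3/10) = 21.37962
SNR_N = 8 * 21.37962 = 171.03696
1/(1 + SNR_N) = 1/172.03696 = 0.0058127
Pd = (1e-7)^0.0058127 = 0.91057
Pd = 91.1%

91.1%


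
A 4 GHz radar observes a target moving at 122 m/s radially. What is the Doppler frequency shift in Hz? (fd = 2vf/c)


fd = 2 * 122 * 4000000000.0 / 3e8 = 3253.3 Hz

3253.3 Hz


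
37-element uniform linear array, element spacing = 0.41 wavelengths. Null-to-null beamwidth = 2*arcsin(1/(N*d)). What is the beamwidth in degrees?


1/(N*d) = 1/(37*0.41) = 0.06592
BW = 2*arcsin(0.06592) = 7.6 degrees

7.6 degrees


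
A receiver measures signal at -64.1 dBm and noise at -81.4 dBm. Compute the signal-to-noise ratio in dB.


SNR = -64.1 - (-81.4) = 17.3 dB

17.3 dB


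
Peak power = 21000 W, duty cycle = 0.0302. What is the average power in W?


P_avg = 21000 * 0.0302 = 634.2 W

634.2 W


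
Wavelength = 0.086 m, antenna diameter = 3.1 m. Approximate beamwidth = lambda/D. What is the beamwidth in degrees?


BW_rad = 0.086 / 3.1 = 0.027742
BW_deg = 1.59 degrees

1.59 degrees


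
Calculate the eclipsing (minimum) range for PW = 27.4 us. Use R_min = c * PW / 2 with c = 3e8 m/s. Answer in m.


R_min = 3e8 * 27.4e-6 / 2 = 4110.0 m

4110.0 m


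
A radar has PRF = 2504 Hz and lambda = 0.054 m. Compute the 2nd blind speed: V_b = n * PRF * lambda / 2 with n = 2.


V_blind = 2 * 2504 * 0.054 / 2 = 135.2 m/s

135.2 m/s


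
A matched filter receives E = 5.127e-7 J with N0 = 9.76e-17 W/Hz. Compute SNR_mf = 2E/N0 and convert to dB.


SNR_lin = 2 * 5.127e-7 / 9.76e-17 = 1.051e10
SNR_dB = 10*log10(1.051e10) = 100.2 dB

100.2 dB


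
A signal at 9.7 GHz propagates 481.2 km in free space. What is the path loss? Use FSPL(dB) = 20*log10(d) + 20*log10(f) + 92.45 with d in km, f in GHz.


20*log10(481.2) = 53.65
20*log10(9.7) = 19.74
FSPL = 165.8 dB

165.8 dB


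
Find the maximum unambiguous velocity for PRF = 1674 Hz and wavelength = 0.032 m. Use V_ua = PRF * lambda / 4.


V_ua = 1674 * 0.032 / 4 = 13.4 m/s

13.4 m/s


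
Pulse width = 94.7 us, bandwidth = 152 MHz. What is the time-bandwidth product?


TBP = 94.7 * 152 = 14394.4

14394.4


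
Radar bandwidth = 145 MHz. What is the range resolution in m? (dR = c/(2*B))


dR = 3e8 / (2 * 145000000.0) = 1.03 m

1.03 m


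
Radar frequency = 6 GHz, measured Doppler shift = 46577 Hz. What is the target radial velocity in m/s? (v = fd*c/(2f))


v = 46577 * 3e8 / (2 * 6000000000.0) = 1164.4 m/s

1164.4 m/s


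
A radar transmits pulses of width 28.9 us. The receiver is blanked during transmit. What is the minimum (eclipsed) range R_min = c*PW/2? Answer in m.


R_min = 3e8 * 28.9e-6 / 2 = 4335.0 m

4335.0 m


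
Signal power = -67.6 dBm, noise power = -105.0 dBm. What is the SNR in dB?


SNR = -67.6 - (-105.0) = 37.4 dB

37.4 dB


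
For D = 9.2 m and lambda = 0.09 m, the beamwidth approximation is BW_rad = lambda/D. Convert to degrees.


BW_rad = 0.09 / 9.2 = 0.009783
BW_deg = 0.56 degrees

0.56 degrees


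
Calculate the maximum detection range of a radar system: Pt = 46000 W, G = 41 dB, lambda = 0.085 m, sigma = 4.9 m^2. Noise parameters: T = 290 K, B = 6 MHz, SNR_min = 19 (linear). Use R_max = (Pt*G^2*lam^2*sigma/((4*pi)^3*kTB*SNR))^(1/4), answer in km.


G_lin = 10^(41/10) = 12589.254118
R^4 = 46000 * 12589.254118^2 * 0.085^2 * 4.9 / ((4*pi)^3 * 1.38e-23 * 290 * 6000000.0 * 19)
R^4 = 2.85089e20 m^4
R_max = (2.85089e20)^(1/4) = 129940.7 m = 129.9 km

129.9 km


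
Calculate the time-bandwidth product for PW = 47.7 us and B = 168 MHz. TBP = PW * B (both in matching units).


TBP = 47.7 * 168 = 8013.6

8013.6


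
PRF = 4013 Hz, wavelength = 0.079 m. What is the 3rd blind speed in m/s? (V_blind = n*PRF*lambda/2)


V_blind = 3 * 4013 * 0.079 / 2 = 475.5 m/s

475.5 m/s


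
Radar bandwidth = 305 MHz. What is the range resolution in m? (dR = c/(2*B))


dR = 3e8 / (2 * 305000000.0) = 0.49 m

0.49 m


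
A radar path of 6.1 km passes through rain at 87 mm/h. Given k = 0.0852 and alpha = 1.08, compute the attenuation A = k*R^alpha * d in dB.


gamma = 0.0852 * 87^1.08 = 10.595474 dB/km
A = 10.595474 * 6.1 = 64.63 dB

64.63 dB


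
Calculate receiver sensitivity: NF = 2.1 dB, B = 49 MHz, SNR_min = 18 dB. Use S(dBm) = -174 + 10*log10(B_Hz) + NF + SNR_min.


10*log10(49000000.0) = 76.9
S = -174 + 76.9 + 2.1 + 18 = -77.0 dBm

-77.0 dBm


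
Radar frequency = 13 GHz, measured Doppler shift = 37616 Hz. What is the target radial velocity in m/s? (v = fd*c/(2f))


v = 37616 * 3e8 / (2 * 13000000000.0) = 434.0 m/s

434.0 m/s


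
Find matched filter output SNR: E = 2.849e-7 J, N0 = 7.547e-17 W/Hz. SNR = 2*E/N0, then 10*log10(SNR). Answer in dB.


SNR_lin = 2 * 2.849e-7 / 7.547e-17 = 7.55e9
SNR_dB = 10*log10(7.55e9) = 98.8 dB

98.8 dB


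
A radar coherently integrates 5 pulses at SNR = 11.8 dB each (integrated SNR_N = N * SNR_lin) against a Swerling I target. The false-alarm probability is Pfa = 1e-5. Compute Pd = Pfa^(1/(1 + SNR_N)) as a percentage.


SNR_lin = 10^(11.8/10) = 15.13561
SNR_N = 5 * 15.13561 = 75.67805
1/(1 + SNR_N) = 1/76.67805 = 0.0130415
Pd = (1e-5)^0.0130415 = 0.86058
Pd = 86.1%

86.1%


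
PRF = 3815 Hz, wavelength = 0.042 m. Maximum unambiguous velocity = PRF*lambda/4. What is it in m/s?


V_ua = 3815 * 0.042 / 4 = 40.1 m/s

40.1 m/s


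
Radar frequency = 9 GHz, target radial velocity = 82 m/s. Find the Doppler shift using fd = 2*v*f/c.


fd = 2 * 82 * 9000000000.0 / 3e8 = 4920.0 Hz

4920.0 Hz


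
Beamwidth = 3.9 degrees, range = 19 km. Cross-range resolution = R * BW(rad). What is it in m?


BW_rad = 0.068067841
CR = 19000 * 0.068067841 = 1293.3 m

1293.3 m


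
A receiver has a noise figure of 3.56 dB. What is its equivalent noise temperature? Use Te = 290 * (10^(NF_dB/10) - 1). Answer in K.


NF_lin = 10^(3.56/10) = 2.269865
Te = 290 * (2.269865 - 1) = 368.3 K

368.3 K


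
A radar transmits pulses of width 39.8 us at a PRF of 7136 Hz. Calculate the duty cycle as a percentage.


DC = 39.8e-6 * 7136 * 100 = 28.4%

28.4%


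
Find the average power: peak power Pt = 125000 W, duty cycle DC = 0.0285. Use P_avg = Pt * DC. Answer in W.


P_avg = 125000 * 0.0285 = 3562.5 W

3562.5 W


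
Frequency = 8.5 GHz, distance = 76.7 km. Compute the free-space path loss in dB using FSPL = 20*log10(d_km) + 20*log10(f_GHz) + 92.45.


20*log10(76.7) = 37.7
20*log10(8.5) = 18.59
FSPL = 148.7 dB

148.7 dB


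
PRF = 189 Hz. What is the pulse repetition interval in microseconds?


PRI = 1/189 = 0.0052910053 s = 5291.0 us

5291.0 us


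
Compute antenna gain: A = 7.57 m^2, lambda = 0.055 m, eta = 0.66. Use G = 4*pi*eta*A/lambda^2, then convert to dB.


G_linear = 4*pi*0.66*7.57/0.055^2 = 20755.07
G_dB = 10*log10(20755.07) = 43.2 dB

43.2 dB


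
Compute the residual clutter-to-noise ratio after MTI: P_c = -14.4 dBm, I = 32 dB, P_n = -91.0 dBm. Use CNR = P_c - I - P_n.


CNR = -14.4 - 32 - (-91.0) = 44.6 dB

44.6 dB


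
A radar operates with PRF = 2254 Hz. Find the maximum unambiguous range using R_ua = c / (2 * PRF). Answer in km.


R_ua = 3e8 / (2 * 2254) = 66548.4 m = 66.5 km

66.5 km


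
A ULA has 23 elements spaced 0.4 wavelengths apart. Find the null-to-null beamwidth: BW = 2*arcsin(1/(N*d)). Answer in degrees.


1/(N*d) = 1/(23*0.4) = 0.108696
BW = 2*arcsin(0.108696) = 12.5 degrees

12.5 degrees


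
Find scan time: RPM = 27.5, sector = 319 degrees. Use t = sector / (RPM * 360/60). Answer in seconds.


t = 319 / (27.5 * 360) * 60 = 1.93 s

1.93 s


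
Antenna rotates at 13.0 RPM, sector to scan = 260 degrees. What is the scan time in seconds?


t = 260 / (13.0 * 360) * 60 = 3.33 s

3.33 s


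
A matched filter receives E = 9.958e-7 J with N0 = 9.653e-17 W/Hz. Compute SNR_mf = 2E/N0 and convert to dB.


SNR_lin = 2 * 9.958e-7 / 9.653e-17 = 2.063e10
SNR_dB = 10*log10(2.063e10) = 103.1 dB

103.1 dB


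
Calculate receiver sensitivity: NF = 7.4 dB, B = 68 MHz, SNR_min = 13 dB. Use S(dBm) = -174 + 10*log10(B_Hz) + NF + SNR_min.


10*log10(68000000.0) = 78.33
S = -174 + 78.33 + 7.4 + 13 = -75.3 dBm

-75.3 dBm


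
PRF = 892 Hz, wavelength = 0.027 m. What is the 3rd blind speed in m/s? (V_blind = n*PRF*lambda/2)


V_blind = 3 * 892 * 0.027 / 2 = 36.1 m/s

36.1 m/s


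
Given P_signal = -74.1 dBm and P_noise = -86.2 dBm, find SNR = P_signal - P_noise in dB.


SNR = -74.1 - (-86.2) = 12.1 dB

12.1 dB


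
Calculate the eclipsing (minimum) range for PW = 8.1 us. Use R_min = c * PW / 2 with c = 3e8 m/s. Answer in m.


R_min = 3e8 * 8.1e-6 / 2 = 1215.0 m

1215.0 m


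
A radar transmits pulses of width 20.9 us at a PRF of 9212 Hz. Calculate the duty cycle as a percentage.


DC = 20.9e-6 * 9212 * 100 = 19.25%

19.25%


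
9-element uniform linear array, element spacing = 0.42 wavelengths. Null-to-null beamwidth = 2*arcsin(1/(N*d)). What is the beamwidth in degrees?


1/(N*d) = 1/(9*0.42) = 0.26455
BW = 2*arcsin(0.26455) = 30.7 degrees

30.7 degrees


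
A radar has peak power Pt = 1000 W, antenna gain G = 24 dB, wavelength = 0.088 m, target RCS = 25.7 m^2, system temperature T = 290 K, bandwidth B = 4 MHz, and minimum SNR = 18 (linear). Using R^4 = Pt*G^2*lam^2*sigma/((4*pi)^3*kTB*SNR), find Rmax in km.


G_lin = 10^(24/10) = 251.188643
R^4 = 1000 * 251.188643^2 * 0.088^2 * 25.7 / ((4*pi)^3 * 1.38e-23 * 290 * 4000000.0 * 18)
R^4 = 2.19614e16 m^4
R_max = (2.19614e16)^(1/4) = 12173.5 m = 12.2 km

12.2 km


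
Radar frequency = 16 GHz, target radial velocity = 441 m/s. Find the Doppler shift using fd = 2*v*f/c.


fd = 2 * 441 * 16000000000.0 / 3e8 = 47040.0 Hz

47040.0 Hz


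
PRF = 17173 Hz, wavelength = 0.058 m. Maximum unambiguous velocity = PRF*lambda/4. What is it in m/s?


V_ua = 17173 * 0.058 / 4 = 249.0 m/s

249.0 m/s


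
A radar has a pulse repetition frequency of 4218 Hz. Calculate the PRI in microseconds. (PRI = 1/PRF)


PRI = 1/4218 = 0.0002370792 s = 237.1 us

237.1 us


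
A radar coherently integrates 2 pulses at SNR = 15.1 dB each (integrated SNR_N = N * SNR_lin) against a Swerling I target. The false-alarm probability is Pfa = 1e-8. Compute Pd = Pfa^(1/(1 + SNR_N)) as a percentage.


SNR_lin = 10^(15.1/10) = 32.35937
SNR_N = 2 * 32.35937 = 64.71874
1/(1 + SNR_N) = 1/65.71874 = 0.0152164
Pd = (1e-8)^0.0152164 = 0.75556
Pd = 75.6%

75.6%


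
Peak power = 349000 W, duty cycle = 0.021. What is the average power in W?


P_avg = 349000 * 0.021 = 7329.0 W

7329.0 W


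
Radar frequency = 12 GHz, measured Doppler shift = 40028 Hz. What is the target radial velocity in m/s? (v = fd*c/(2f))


v = 40028 * 3e8 / (2 * 12000000000.0) = 500.4 m/s

500.4 m/s


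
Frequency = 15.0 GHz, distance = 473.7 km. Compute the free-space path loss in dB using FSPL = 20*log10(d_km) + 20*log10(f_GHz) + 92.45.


20*log10(473.7) = 53.51
20*log10(15.0) = 23.52
FSPL = 169.5 dB

169.5 dB


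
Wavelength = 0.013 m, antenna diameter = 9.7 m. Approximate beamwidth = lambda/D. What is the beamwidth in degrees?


BW_rad = 0.013 / 9.7 = 0.00134
BW_deg = 0.08 degrees

0.08 degrees


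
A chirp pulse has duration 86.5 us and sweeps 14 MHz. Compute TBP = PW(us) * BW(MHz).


TBP = 86.5 * 14 = 1211.0

1211.0


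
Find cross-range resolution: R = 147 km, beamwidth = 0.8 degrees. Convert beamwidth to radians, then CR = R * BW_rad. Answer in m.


BW_rad = 0.013962634
CR = 147000 * 0.013962634 = 2052.5 m

2052.5 m


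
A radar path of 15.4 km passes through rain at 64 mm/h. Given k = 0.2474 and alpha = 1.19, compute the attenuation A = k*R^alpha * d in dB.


gamma = 0.2474 * 64^1.19 = 34.89425 dB/km
A = 34.89425 * 15.4 = 537.37 dB

537.37 dB


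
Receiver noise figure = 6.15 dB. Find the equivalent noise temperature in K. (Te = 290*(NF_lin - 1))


NF_lin = 10^(6.15/10) = 4.120975
Te = 290 * (4.120975 - 1) = 905.1 K

905.1 K


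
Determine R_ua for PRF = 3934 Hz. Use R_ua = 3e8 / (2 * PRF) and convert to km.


R_ua = 3e8 / (2 * 3934) = 38129.1 m = 38.1 km

38.1 km


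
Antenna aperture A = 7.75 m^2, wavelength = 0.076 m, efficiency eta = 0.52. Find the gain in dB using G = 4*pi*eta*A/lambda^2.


G_linear = 4*pi*0.52*7.75/0.076^2 = 8767.74
G_dB = 10*log10(8767.74) = 39.4 dB

39.4 dB


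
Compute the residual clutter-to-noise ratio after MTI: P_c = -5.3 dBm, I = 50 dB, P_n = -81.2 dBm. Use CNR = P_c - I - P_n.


CNR = -5.3 - 50 - (-81.2) = 25.9 dB

25.9 dB


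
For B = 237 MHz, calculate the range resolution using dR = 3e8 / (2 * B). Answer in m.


dR = 3e8 / (2 * 237000000.0) = 0.63 m

0.63 m


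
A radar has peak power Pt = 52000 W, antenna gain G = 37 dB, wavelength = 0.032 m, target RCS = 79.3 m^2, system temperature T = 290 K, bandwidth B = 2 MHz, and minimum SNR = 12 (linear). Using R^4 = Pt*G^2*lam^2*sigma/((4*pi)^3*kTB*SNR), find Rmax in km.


G_lin = 10^(37/10) = 5011.872336
R^4 = 52000 * 5011.872336^2 * 0.032^2 * 79.3 / ((4*pi)^3 * 1.38e-23 * 290 * 2000000.0 * 12)
R^4 = 5.56492e20 m^4
R_max = (5.56492e20)^(1/4) = 153590.6 m = 153.6 km

153.6 km


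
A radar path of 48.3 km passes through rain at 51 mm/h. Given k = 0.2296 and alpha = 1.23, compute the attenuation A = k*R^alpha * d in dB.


gamma = 0.2296 * 51^1.23 = 28.925655 dB/km
A = 28.925655 * 48.3 = 1397.11 dB

1397.11 dB


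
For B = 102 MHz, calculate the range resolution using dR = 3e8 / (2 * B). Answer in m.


dR = 3e8 / (2 * 102000000.0) = 1.47 m

1.47 m


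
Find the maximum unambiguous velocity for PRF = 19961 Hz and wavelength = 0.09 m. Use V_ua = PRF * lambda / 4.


V_ua = 19961 * 0.09 / 4 = 449.1 m/s

449.1 m/s


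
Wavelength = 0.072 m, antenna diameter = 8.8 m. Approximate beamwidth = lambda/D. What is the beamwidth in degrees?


BW_rad = 0.072 / 8.8 = 0.008182
BW_deg = 0.47 degrees

0.47 degrees


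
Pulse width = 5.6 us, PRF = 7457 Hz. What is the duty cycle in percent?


DC = 5.6e-6 * 7457 * 100 = 4.18%

4.18%


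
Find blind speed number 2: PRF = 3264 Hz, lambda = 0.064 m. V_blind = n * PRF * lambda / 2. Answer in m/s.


V_blind = 2 * 3264 * 0.064 / 2 = 208.9 m/s

208.9 m/s


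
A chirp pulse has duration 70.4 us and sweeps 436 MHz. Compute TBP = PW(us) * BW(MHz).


TBP = 70.4 * 436 = 30694.4

30694.4


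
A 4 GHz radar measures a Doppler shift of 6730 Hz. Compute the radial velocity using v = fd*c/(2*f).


v = 6730 * 3e8 / (2 * 4000000000.0) = 252.4 m/s

252.4 m/s


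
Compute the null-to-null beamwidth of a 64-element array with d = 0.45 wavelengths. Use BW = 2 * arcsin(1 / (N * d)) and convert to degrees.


1/(N*d) = 1/(64*0.45) = 0.034722
BW = 2*arcsin(0.034722) = 4.0 degrees

4.0 degrees


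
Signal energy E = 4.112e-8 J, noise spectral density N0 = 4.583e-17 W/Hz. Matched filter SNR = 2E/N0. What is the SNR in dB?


SNR_lin = 2 * 4.112e-8 / 4.583e-17 = 1.794e9
SNR_dB = 10*log10(1.794e9) = 92.5 dB

92.5 dB


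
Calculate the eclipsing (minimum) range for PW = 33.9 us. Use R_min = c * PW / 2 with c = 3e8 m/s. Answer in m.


R_min = 3e8 * 33.9e-6 / 2 = 5085.0 m

5085.0 m


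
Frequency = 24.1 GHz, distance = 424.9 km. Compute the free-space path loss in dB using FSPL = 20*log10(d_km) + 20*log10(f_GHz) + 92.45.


20*log10(424.9) = 52.57
20*log10(24.1) = 27.64
FSPL = 172.7 dB

172.7 dB


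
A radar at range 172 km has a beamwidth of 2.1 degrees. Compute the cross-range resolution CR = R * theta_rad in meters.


BW_rad = 0.036651914
CR = 172000 * 0.036651914 = 6304.1 m

6304.1 m


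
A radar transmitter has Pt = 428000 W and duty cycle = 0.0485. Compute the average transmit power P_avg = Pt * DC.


P_avg = 428000 * 0.0485 = 20758.0 W

20758.0 W


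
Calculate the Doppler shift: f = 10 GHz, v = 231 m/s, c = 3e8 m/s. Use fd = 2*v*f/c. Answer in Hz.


fd = 2 * 231 * 10000000000.0 / 3e8 = 15400.0 Hz

15400.0 Hz


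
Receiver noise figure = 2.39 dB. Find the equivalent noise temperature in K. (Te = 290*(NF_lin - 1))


NF_lin = 10^(2.39/10) = 1.733804
Te = 290 * (1.733804 - 1) = 212.8 K

212.8 K


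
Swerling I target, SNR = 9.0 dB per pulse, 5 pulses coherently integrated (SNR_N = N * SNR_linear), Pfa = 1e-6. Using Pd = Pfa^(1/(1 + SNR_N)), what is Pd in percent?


SNR_lin = 10^(9.0/10) = 7.94328
SNR_N = 5 * 7.94328 = 39.7164
1/(1 + SNR_N) = 1/40.7164 = 0.0245601
Pd = (1e-6)^0.0245601 = 0.71226
Pd = 71.2%

71.2%


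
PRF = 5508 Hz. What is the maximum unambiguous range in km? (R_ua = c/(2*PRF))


R_ua = 3e8 / (2 * 5508) = 27233.1 m = 27.2 km

27.2 km


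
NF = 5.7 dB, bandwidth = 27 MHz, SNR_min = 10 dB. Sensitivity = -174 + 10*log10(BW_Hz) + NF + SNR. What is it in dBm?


10*log10(27000000.0) = 74.31
S = -174 + 74.31 + 5.7 + 10 = -84.0 dBm

-84.0 dBm


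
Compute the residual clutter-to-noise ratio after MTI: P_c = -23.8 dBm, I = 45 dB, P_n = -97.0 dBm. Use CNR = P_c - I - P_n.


CNR = -23.8 - 45 - (-97.0) = 28.2 dB

28.2 dB


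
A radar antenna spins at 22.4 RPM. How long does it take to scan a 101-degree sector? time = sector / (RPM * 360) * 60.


t = 101 / (22.4 * 360) * 60 = 0.75 s

0.75 s


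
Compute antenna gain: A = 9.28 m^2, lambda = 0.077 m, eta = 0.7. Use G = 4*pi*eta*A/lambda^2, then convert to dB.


G_linear = 4*pi*0.7*9.28/0.077^2 = 13768.11
G_dB = 10*log10(13768.11) = 41.4 dB

41.4 dB


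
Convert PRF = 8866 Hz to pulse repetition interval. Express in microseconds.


PRI = 1/8866 = 0.0001127904 s = 112.8 us

112.8 us


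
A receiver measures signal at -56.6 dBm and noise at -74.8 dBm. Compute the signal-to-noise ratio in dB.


SNR = -56.6 - (-74.8) = 18.2 dB

18.2 dB


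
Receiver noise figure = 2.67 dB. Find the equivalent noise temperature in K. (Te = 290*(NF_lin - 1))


NF_lin = 10^(2.67/10) = 1.849269
Te = 290 * (1.849269 - 1) = 246.3 K

246.3 K


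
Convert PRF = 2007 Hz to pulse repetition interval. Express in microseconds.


PRI = 1/2007 = 0.0004982561 s = 498.3 us

498.3 us


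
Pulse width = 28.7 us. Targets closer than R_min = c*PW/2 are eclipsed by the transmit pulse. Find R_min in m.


R_min = 3e8 * 28.7e-6 / 2 = 4305.0 m

4305.0 m


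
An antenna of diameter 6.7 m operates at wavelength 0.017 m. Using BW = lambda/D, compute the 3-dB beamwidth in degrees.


BW_rad = 0.017 / 6.7 = 0.002537
BW_deg = 0.15 degrees

0.15 degrees


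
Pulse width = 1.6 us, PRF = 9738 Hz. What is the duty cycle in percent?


DC = 1.6e-6 * 9738 * 100 = 1.56%

1.56%


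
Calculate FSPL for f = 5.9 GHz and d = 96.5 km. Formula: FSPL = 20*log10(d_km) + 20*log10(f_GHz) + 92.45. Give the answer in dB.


20*log10(96.5) = 39.69
20*log10(5.9) = 15.42
FSPL = 147.6 dB

147.6 dB


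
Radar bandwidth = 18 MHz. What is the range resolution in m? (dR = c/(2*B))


dR = 3e8 / (2 * 18000000.0) = 8.33 m

8.33 m


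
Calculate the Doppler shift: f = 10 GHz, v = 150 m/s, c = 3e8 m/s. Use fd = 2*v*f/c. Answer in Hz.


fd = 2 * 150 * 10000000000.0 / 3e8 = 10000.0 Hz

10000.0 Hz


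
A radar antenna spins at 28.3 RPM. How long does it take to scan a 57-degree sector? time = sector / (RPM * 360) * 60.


t = 57 / (28.3 * 360) * 60 = 0.34 s

0.34 s


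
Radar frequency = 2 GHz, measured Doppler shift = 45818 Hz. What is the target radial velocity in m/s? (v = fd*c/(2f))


v = 45818 * 3e8 / (2 * 2000000000.0) = 3436.4 m/s

3436.4 m/s


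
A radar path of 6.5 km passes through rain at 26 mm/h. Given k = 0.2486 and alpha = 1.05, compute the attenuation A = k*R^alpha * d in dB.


gamma = 0.2486 * 26^1.05 = 7.60717 dB/km
A = 7.60717 * 6.5 = 49.45 dB

49.45 dB


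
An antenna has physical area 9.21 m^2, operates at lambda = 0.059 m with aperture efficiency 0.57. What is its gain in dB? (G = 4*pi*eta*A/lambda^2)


G_linear = 4*pi*0.57*9.21/0.059^2 = 18951.36
G_dB = 10*log10(18951.36) = 42.8 dB

42.8 dB


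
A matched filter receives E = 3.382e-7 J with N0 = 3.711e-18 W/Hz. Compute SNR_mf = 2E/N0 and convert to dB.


SNR_lin = 2 * 3.382e-7 / 3.711e-18 = 1.823e11
SNR_dB = 10*log10(1.823e11) = 112.6 dB

112.6 dB


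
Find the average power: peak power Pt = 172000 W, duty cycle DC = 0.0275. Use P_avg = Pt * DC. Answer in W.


P_avg = 172000 * 0.0275 = 4730.0 W

4730.0 W


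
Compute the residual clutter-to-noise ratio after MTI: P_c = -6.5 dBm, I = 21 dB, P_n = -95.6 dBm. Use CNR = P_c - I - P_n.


CNR = -6.5 - 21 - (-95.6) = 68.1 dB

68.1 dB


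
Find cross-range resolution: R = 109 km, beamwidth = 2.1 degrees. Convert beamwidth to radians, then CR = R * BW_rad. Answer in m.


BW_rad = 0.036651914
CR = 109000 * 0.036651914 = 3995.1 m

3995.1 m


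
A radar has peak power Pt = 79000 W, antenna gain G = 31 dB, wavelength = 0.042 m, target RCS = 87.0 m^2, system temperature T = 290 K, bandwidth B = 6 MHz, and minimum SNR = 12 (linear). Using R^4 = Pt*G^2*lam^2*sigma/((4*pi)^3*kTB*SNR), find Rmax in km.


G_lin = 10^(31/10) = 1258.925412
R^4 = 79000 * 1258.925412^2 * 0.042^2 * 87.0 / ((4*pi)^3 * 1.38e-23 * 290 * 6000000.0 * 12)
R^4 = 3.36051e19 m^4
R_max = (3.36051e19)^(1/4) = 76138.0 m = 76.1 km

76.1 km


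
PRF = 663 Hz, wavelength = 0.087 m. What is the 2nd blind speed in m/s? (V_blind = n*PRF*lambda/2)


V_blind = 2 * 663 * 0.087 / 2 = 57.7 m/s

57.7 m/s


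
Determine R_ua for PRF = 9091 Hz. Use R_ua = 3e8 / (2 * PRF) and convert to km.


R_ua = 3e8 / (2 * 9091) = 16499.8 m = 16.5 km

16.5 km


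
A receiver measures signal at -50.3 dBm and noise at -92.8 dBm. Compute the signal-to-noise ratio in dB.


SNR = -50.3 - (-92.8) = 42.5 dB

42.5 dB


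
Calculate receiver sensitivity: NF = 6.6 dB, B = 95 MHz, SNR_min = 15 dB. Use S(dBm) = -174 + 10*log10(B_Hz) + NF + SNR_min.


10*log10(95000000.0) = 79.78
S = -174 + 79.78 + 6.6 + 15 = -72.6 dBm

-72.6 dBm


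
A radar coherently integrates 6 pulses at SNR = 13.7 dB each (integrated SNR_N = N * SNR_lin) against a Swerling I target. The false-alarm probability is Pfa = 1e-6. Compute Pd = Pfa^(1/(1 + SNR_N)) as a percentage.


SNR_lin = 10^(13.7/10) = 23.44229
SNR_N = 6 * 23.44229 = 140.65374
1/(1 + SNR_N) = 1/141.65374 = 0.0070595
Pd = (1e-6)^0.0070595 = 0.90707
Pd = 90.7%

90.7%


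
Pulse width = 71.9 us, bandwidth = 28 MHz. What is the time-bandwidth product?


TBP = 71.9 * 28 = 2013.2

2013.2


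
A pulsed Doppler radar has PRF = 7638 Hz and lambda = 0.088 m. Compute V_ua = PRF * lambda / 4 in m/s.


V_ua = 7638 * 0.088 / 4 = 168.0 m/s

168.0 m/s


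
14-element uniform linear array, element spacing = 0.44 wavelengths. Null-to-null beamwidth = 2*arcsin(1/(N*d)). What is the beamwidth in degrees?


1/(N*d) = 1/(14*0.44) = 0.162338
BW = 2*arcsin(0.162338) = 18.7 degrees

18.7 degrees


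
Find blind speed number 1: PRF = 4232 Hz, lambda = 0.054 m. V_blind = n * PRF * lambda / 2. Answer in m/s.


V_blind = 1 * 4232 * 0.054 / 2 = 114.3 m/s

114.3 m/s


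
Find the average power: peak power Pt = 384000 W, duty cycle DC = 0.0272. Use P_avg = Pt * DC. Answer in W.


P_avg = 384000 * 0.0272 = 10444.8 W

10444.8 W


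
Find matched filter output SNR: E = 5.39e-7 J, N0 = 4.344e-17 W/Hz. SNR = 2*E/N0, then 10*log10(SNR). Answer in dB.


SNR_lin = 2 * 5.39e-7 / 4.344e-17 = 2.482e10
SNR_dB = 10*log10(2.482e10) = 103.9 dB

103.9 dB


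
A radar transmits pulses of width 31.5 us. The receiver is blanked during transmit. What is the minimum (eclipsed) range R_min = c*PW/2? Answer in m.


R_min = 3e8 * 31.5e-6 / 2 = 4725.0 m

4725.0 m


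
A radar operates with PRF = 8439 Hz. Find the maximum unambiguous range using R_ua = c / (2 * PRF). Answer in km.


R_ua = 3e8 / (2 * 8439) = 17774.6 m = 17.8 km

17.8 km


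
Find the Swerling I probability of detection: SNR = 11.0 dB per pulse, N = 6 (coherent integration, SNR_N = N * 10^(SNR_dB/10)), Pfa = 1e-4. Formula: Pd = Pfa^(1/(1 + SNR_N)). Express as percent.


SNR_lin = 10^(11.0/10) = 12.58925
SNR_N = 6 * 12.58925 = 75.5355
1/(1 + SNR_N) = 1/76.5355 = 0.0130658
Pd = (1e-4)^0.0130658 = 0.88662
Pd = 88.7%

88.7%


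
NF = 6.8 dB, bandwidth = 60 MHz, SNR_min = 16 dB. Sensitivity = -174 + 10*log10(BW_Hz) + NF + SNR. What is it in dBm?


10*log10(60000000.0) = 77.78
S = -174 + 77.78 + 6.8 + 16 = -73.4 dBm

-73.4 dBm


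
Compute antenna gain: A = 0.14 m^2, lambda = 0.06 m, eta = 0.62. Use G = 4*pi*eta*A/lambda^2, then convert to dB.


G_linear = 4*pi*0.62*0.14/0.06^2 = 302.99
G_dB = 10*log10(302.99) = 24.8 dB

24.8 dB


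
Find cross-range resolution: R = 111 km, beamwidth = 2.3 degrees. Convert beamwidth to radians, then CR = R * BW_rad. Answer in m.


BW_rad = 0.040142573
CR = 111000 * 0.040142573 = 4455.8 m

4455.8 m


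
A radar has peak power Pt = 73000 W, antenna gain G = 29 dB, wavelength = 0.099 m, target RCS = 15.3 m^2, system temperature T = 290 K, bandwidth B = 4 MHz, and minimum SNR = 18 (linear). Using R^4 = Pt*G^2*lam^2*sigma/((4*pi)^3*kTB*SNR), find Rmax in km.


G_lin = 10^(29/10) = 794.328235
R^4 = 73000 * 794.328235^2 * 0.099^2 * 15.3 / ((4*pi)^3 * 1.38e-23 * 290 * 4000000.0 * 18)
R^4 = 1.20794e19 m^4
R_max = (1.20794e19)^(1/4) = 58953.7 m = 59.0 km

59.0 km


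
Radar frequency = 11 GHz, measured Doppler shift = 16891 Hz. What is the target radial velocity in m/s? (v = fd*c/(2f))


v = 16891 * 3e8 / (2 * 11000000000.0) = 230.3 m/s

230.3 m/s


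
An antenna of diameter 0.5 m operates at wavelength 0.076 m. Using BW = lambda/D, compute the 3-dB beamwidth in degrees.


BW_rad = 0.076 / 0.5 = 0.152
BW_deg = 8.71 degrees

8.71 degrees


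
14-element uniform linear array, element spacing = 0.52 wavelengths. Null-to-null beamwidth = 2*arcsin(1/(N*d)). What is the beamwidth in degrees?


1/(N*d) = 1/(14*0.52) = 0.137363
BW = 2*arcsin(0.137363) = 15.8 degrees

15.8 degrees


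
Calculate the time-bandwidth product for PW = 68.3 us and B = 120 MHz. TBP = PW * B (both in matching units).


TBP = 68.3 * 120 = 8196.0

8196.0


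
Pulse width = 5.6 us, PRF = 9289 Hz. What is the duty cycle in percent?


DC = 5.6e-6 * 9289 * 100 = 5.2%

5.2%


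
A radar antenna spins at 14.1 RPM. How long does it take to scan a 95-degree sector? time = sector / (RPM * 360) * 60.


t = 95 / (14.1 * 360) * 60 = 1.12 s

1.12 s


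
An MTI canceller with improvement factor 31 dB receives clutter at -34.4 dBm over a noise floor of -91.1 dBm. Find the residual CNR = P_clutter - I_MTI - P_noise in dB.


CNR = -34.4 - 31 - (-91.1) = 25.7 dB

25.7 dB


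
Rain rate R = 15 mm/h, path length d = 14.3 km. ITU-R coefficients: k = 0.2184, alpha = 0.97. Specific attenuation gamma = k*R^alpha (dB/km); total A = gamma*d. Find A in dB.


gamma = 0.2184 * 15^0.97 = 3.020377 dB/km
A = 3.020377 * 14.3 = 43.19 dB

43.19 dB


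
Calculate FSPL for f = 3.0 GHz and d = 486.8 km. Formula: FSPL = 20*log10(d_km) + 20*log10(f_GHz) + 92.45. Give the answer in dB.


20*log10(486.8) = 53.75
20*log10(3.0) = 9.54
FSPL = 155.7 dB

155.7 dB


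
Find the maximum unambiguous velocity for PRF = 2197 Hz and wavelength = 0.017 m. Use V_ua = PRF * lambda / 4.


V_ua = 2197 * 0.017 / 4 = 9.3 m/s

9.3 m/s


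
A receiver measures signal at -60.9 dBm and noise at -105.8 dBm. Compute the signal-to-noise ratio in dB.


SNR = -60.9 - (-105.8) = 44.9 dB

44.9 dB


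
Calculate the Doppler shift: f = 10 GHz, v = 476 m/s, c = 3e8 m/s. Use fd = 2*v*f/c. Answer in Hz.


fd = 2 * 476 * 10000000000.0 / 3e8 = 31733.3 Hz

31733.3 Hz


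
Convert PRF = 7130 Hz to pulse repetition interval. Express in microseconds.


PRI = 1/7130 = 0.0001402525 s = 140.3 us

140.3 us


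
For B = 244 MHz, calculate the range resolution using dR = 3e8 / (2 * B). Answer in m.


dR = 3e8 / (2 * 244000000.0) = 0.61 m

0.61 m


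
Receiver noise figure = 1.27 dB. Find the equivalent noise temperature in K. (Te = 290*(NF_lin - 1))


NF_lin = 10^(1.27/10) = 1.339677
Te = 290 * (1.339677 - 1) = 98.5 K

98.5 K


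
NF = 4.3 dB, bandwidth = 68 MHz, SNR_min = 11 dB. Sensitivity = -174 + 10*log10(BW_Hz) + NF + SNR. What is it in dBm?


10*log10(68000000.0) = 78.33
S = -174 + 78.33 + 4.3 + 11 = -80.4 dBm

-80.4 dBm


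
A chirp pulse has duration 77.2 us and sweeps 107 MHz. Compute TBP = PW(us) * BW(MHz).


TBP = 77.2 * 107 = 8260.4

8260.4


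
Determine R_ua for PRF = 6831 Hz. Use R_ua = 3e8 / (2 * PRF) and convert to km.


R_ua = 3e8 / (2 * 6831) = 21958.7 m = 22.0 km

22.0 km


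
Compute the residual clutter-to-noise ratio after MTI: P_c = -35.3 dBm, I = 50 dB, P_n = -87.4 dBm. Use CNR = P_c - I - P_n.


CNR = -35.3 - 50 - (-87.4) = 2.1 dB

2.1 dB


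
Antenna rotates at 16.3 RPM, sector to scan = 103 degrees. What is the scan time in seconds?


t = 103 / (16.3 * 360) * 60 = 1.05 s

1.05 s


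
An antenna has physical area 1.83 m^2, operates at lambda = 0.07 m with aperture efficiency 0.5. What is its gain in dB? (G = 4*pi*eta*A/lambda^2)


G_linear = 4*pi*0.5*1.83/0.07^2 = 2346.58
G_dB = 10*log10(2346.58) = 33.7 dB

33.7 dB


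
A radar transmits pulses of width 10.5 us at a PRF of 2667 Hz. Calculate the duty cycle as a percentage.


DC = 10.5e-6 * 2667 * 100 = 2.8%

2.8%


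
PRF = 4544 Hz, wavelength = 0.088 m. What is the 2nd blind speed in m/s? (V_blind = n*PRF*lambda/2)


V_blind = 2 * 4544 * 0.088 / 2 = 399.9 m/s

399.9 m/s


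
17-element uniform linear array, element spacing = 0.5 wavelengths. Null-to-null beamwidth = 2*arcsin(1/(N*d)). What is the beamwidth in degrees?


1/(N*d) = 1/(17*0.5) = 0.117647
BW = 2*arcsin(0.117647) = 13.5 degrees

13.5 degrees


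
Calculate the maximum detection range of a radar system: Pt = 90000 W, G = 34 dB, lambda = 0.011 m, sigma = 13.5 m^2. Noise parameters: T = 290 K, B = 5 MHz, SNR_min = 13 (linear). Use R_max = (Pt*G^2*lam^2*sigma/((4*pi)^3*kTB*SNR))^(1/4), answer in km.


G_lin = 10^(34/10) = 2511.886432
R^4 = 90000 * 2511.886432^2 * 0.011^2 * 13.5 / ((4*pi)^3 * 1.38e-23 * 290 * 5000000.0 * 13)
R^4 = 1.79697e18 m^4
R_max = (1.79697e18)^(1/4) = 36613.0 m = 36.6 km

36.6 km
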